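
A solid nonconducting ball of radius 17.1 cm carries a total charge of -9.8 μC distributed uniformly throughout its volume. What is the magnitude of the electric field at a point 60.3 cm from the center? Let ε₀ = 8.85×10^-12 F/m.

By spherical symmetry E is radial; choose a Gaussian sphere of radius r = 60.3 cm (r > R, so the entire charge is enclosed).
Q_enc = -9.8 μC = -9.80e-6 C.
Gauss's law: E·4πr² = Q_enc/ε₀.
E = |Q_enc|/(4πε₀r²) = (9.80×10^-6)/(4π·8.85×10^-12·(0.603)²) = 2.42e5 N/C.

E ≈ 2.42×10^5 N/C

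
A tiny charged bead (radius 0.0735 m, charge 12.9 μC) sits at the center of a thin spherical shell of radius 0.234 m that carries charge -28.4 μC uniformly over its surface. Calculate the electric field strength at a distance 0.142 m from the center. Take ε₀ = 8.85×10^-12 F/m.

Use a concentric Gaussian sphere at r = 0.142 m (between the bodies, 0.0735 m < r < 0.234 m).
The shell at 0.234 m lies outside the Gaussian surface, so Q_enc = 12.9 μC = 1.29×10^-5 C.
Gauss's law: E·4πr² = Q_enc/ε₀.
E = |Q_enc|/(4πε₀r²) = (1.29×10^-5)/(4π·8.85×10^-12·(0.142)²) = 5.75×10^6 N/C.

|E| = 5.75×10^6 V/m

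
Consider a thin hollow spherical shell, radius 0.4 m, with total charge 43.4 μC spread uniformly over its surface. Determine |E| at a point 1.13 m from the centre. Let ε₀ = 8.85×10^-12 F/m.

Use a concentric Gaussian sphere at r = 1.13 m (r > 0.4 m).
The entire shell is enclosed: Q_enc = 4.34×10^-5 C.
Gauss's law: E·4πr² = Q_enc/ε₀.
E = |Q_enc|/(4πε₀r²) = (4.34e-5)/(4π·8.85×10^-12·(1.13)²) = 3.06×10^5 N/C.

|E| ≈ 3.06e5 N/C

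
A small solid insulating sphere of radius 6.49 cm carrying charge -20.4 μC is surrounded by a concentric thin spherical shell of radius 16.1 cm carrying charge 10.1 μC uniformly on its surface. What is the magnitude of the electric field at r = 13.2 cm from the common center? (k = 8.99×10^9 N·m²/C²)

By spherical symmetry E is radial; choose a Gaussian sphere of radius r = 13.2 cm (between the bodies, 6.49 cm < r < 16.1 cm).
The shell at 16.1 cm lies outside the Gaussian surface, so Q_enc = -20.4 μC = -2.04×10^-5 C.
Gauss's law: E·4πr² = Q_enc/ε₀.
E = k|Q_enc|/r² = (8.99×10^9)(2.04×10^-5)/(0.132)² = 1.05×10^7 N/C.

|E| = 1.05×10^7 N/C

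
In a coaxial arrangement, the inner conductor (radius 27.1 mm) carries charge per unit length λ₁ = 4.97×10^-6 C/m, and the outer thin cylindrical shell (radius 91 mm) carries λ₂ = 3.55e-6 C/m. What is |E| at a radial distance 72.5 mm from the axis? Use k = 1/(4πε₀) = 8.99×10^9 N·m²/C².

E ≈ 1.23×10^6 N/C

By cylindrical symmetry E is radial; use a coaxial Gaussian cylinder of radius 72.5 mm and length L (between the conductors, 27.1 mm < r < 91 mm).
The shell at 91 mm lies outside the Gaussian surface, so λ_enc = λ₁ = 4.97×10^-6 C/m.
Since E is radial and uniform over the curved surface, Φ = E·2πrL = Q_enc/ε₀ = λ_enc L/ε₀.
E = 2k|λ_enc|/r = 2(8.99×10^9)(4.97×10^-6)/(0.0725) = 1.23×10^6 N/C.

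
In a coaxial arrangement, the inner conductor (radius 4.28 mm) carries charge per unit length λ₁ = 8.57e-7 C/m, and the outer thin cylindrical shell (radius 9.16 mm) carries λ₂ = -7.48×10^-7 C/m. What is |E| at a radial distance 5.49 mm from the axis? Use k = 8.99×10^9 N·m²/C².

By cylindrical symmetry E is radial; use a coaxial Gaussian cylinder of radius 5.49 mm and length L (between the conductors, 4.28 mm < r < 9.16 mm).
The shell at 9.16 mm lies outside the Gaussian surface, so λ_enc = λ₁ = 8.57×10^-7 C/m.
By Gauss's law (flux through the curved wall only), E·2πrL = λ_enc L/ε₀.
E = 2k|λ_enc|/r = 2(8.99×10^9)(8.57×10^-7)/(0.00549) = 2.81×10^6 N/C.

2.81×10^6 N/C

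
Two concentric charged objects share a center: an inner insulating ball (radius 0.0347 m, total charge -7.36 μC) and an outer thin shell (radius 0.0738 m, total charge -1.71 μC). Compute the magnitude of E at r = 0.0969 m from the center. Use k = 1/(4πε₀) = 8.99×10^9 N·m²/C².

E = 8.68×10^6 N/C

Take a concentric spherical Gaussian surface of radius r = 0.0969 m (r > 0.0738 m, enclosing both).
Q_enc = (-7.36 μC) + (-1.71 μC) = -9.07×10^-6 C.
Gauss's law: E·4πr² = Q_enc/ε₀.
E = k|Q_enc|/r² = (8.99×10^9)(9.07×10^-6)/(0.0969)² = 8.68×10^6 N/C.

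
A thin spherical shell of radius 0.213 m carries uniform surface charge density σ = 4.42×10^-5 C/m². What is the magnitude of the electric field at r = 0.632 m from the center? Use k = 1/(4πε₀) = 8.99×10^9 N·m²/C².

E = 5.67e5 N/C

Use a concentric Gaussian sphere at r = 0.632 m (r > 0.213 m).
The entire shell is enclosed: Q_enc = σ·4πR² = (4.42e-5)·4π·(0.213)² = 2.52e-5 C.
Gauss's law: E·4πr² = Q_enc/ε₀.
E = k|Q_enc|/r² = (8.99×10^9)(2.52×10^-5)/(0.632)² = 5.67×10^5 N/C.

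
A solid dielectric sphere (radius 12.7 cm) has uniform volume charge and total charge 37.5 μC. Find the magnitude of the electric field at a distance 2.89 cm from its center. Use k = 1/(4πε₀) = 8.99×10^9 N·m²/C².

E = 4.76×10^6 V/m

Symmetry ⇒ E = E(r) r̂. Gaussian sphere of radius r = 2.89 cm (r < R).
Only the charge within r is enclosed: Q_enc = Q·(r/R)³ = (37.5 μC)·(2.89 cm/12.7 cm)³ = 4.419e-7 C.
Gauss's law: E·4πr² = Q_enc/ε₀.
E = k|Q_enc|/r² = (8.99×10^9)(4.419×10^-7)/(0.0289)² = 4.76×10^6 N/C.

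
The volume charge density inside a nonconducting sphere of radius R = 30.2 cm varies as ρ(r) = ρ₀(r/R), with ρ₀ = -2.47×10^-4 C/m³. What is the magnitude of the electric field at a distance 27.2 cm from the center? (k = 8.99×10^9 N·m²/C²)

Use a concentric Gaussian sphere at r = 27.2 cm (r < R).
Integrate the density: Q_enc = 4π ∫₀^r ρ₀(r'/R)^1 r'² dr' = 4πρ₀ r^4/(4·R) = -1.406e-5 C.
Since E is radial and uniform over the Gaussian sphere, Φ = E·4πr² = Q_enc/ε₀.
E = k|Q_enc|/r² = (8.99×10^9)(1.406×10^-5)/(0.272)² = 1.71×10^6 N/C.

E = 1.71e6 V/m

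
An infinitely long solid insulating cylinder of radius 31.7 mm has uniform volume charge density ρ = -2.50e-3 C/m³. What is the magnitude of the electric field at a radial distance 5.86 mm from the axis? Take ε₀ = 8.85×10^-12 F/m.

E = 8.28×10^5 N/C

Coaxial Gaussian cylinder, radius r = 5.86 mm, length L (r < R).
Enclosed charge per unit length: λ_enc = ρ·πr² = (-2.50×10^-3)π(0.00586)² = -2.697×10^-7 C/m.
Gauss's law: E·2πrL = λ_enc L/ε₀.
E = |λ_enc|/(2πε₀r) = (2.697×10^-7)/(2π·8.85×10^-12·0.00586) = 8.28×10^5 N/C.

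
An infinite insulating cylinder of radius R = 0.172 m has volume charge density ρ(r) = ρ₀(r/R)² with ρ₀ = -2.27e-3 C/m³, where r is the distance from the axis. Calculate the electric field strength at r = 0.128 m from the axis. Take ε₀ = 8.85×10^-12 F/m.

E = 4.55×10^6 N/C

Choose a coaxial cylinder of radius r = 0.128 m (arbitrary length L) as the Gaussian surface (r < R).
Integrating ρ over the cross-section to radius r: λ_enc = (2πρ₀/R²) ∫₀^r r'^3 dr' = 2πρ₀ r^4/(4·R²) = -3.235e-5 C/m.
Applying ∮E·dA = Q_enc/ε₀ with the end caps contributing no flux:
E = |λ_enc|/(2πε₀r) = (3.235e-5)/(2π·8.85×10^-12·0.128) = 4.55e6 N/C.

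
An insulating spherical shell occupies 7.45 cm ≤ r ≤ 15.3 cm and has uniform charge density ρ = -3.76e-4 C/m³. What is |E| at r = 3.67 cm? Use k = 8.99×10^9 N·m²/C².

By spherical symmetry E is radial; choose a Gaussian sphere of radius r = 3.67 cm (r < 7.45 cm, inside the empty cavity).
No charge is enclosed, so by Gauss's law E·4πr² = 0 ⇒ E = 0.

|E| = 0 N/C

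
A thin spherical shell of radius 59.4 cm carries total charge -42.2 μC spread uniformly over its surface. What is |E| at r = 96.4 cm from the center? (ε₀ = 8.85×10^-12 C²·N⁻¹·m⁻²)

By spherical symmetry E is radial; choose a Gaussian sphere of radius r = 96.4 cm (r > 59.4 cm).
The entire shell is enclosed: Q_enc = -4.22×10^-5 C.
Applying ∮E·dA = Q_enc/ε₀ with Φ = E(4πr²):
E = |Q_enc|/(4πε₀r²) = (4.22×10^-5)/(4π·8.85×10^-12·(0.964)²) = 4.08×10^5 N/C.

E ≈ 4.08×10^5 N/C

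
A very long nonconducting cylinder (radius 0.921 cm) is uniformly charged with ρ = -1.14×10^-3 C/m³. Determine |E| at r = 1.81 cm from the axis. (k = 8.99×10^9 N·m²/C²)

Choose a coaxial cylinder of radius r = 1.81 cm (arbitrary length L) as the Gaussian surface (r > 0.921 cm, full cross-section enclosed).
λ_enc = ρ·πR² = (-1.14e-3)π(0.00921)² = -3.038×10^-7 C/m.
Gauss's law: E·2πrL = λ_enc L/ε₀.
E = 2k|λ_enc|/r = 2(8.99×10^9)(3.038e-7)/(0.0181) = 3.02×10^5 N/C.

|E| = 3.02×10^5 V/m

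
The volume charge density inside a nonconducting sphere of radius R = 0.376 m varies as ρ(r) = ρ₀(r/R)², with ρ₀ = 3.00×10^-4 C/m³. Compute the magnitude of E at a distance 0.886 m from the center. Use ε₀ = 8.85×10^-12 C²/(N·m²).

|E| ≈ 4.59×10^5 V/m

Use a concentric Gaussian sphere at r = 0.886 m (r > R, all charge enclosed).
Q_enc = 4π ∫₀^R ρ₀(r'/R)^2 r'² dr' = 4πρ₀R³/5 = 4.008×10^-5 C.
Since E is radial and uniform over the Gaussian sphere, Φ = E·4πr² = Q_enc/ε₀.
E = |Q_enc|/(4πε₀r²) = (4.008×10^-5)/(4π·8.85×10^-12·(0.886)²) = 4.59e5 N/C.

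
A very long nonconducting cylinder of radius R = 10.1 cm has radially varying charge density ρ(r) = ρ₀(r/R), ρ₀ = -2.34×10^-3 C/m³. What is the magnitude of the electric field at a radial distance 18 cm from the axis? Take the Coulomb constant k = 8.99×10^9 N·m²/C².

Choose a coaxial cylinder of radius r = 18 cm (arbitrary length L) as the Gaussian surface (r > R, full charge per length enclosed).
λ_enc = 2π ∫₀^R ρ₀(r'/R)^1 r' dr' = 2πρ₀R²/3 = -4.999e-5 C/m.
Applying ∮E·dA = Q_enc/ε₀ with the end caps contributing no flux:
E = 2k|λ_enc|/r = 2(8.99×10^9)(4.999e-5)/(0.18) = 4.99×10^6 N/C.

E ≈ 4.99×10^6 N/C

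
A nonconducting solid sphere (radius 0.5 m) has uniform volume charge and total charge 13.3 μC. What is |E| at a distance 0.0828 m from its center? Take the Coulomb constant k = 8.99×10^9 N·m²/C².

By spherical symmetry E is radial; choose a Gaussian sphere of radius r = 0.0828 m (r < R).
Only the charge within r is enclosed: Q_enc = Q·(r/R)³ = (13.3 μC)·(0.0828 m/0.5 m)³ = 6.04×10^-8 C.
Since E is radial and uniform over the Gaussian sphere, Φ = E·4πr² = Q_enc/ε₀.
E = k|Q_enc|/r² = (8.99×10^9)(6.04×10^-8)/(0.0828)² = 7.92e4 N/C.

|E| ≈ 7.92×10^4 N/C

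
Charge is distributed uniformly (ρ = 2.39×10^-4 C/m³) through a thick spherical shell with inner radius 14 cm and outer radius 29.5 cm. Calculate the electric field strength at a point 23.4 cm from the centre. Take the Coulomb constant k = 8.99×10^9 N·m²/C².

Take a concentric spherical Gaussian surface of radius r = 23.4 cm (within the shell material, 14 cm < r < 29.5 cm).
Only the shell between 14 cm and r is enclosed: Q_enc = ρ·(4π/3)(r³ − a³) = (2.39e-4)·(4π/3)·((0.234)³ − (0.14)³) = 1.008×10^-5 C.
By Gauss's law, ∮E·dA = E·4πr² = Q_enc/ε₀.
E = k|Q_enc|/r² = (8.99×10^9)(1.008×10^-5)/(0.234)² = 1.65×10^6 N/C.

|E| = 1.65×10^6 N/C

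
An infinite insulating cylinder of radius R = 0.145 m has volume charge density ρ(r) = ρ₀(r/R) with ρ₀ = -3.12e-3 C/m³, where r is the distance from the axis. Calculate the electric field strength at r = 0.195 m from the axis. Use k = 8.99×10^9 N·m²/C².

E ≈ 1.27×10^7 N/C

By cylindrical symmetry E is radial; use a coaxial Gaussian cylinder of radius 0.195 m and length L (r > R, full charge per length enclosed).
λ_enc = 2π ∫₀^R ρ₀(r'/R)^1 r' dr' = 2πρ₀R²/3 = -1.374×10^-4 C/m.
Gauss's law: E·2πrL = λ_enc L/ε₀.
E = 2k|λ_enc|/r = 2(8.99×10^9)(1.374×10^-4)/(0.195) = 1.27×10^7 N/C.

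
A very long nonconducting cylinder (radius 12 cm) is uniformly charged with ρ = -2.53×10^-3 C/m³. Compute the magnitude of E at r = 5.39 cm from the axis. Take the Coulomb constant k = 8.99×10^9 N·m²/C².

By cylindrical symmetry E is radial; use a coaxial Gaussian cylinder of radius 5.39 cm and length L (r < R).
Charge inside radius r per length L is ρ·πr²·L, so λ_enc = ρπr² = -2.309×10^-5 C/m.
Gauss's law: E·2πrL = λ_enc L/ε₀.
E = 2k|λ_enc|/r = 2(8.99×10^9)(2.309×10^-5)/(0.0539) = 7.70×10^6 N/C.

E = 7.70×10^6 N/C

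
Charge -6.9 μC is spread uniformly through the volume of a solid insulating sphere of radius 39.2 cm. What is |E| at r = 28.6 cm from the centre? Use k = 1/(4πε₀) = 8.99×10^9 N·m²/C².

|E| ≈ 2.95×10^5 N/C

By spherical symmetry E is radial; choose a Gaussian sphere of radius r = 28.6 cm (r < R).
For a uniform sphere the enclosed fraction is (r/R)³, so Q_enc = (-6.9 μC)(0.286/0.392)³ = -2.68×10^-6 C.
Since E is radial and uniform over the Gaussian sphere, Φ = E·4πr² = Q_enc/ε₀.
E = k|Q_enc|/r² = (8.99×10^9)(2.68×10^-6)/(0.286)² = 2.95×10^5 N/C.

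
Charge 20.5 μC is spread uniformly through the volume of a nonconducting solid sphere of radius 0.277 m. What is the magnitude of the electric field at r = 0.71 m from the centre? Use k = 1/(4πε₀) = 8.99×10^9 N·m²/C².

By spherical symmetry E is radial; choose a Gaussian sphere of radius r = 0.71 m (r > R, so the entire charge is enclosed).
Q_enc = 20.5 μC = 2.05×10^-5 C.
Since E is radial and uniform over the Gaussian sphere, Φ = E·4πr² = Q_enc/ε₀.
E = k|Q_enc|/r² = (8.99×10^9)(2.05×10^-5)/(0.71)² = 3.66×10^5 N/C.

|E| = 3.66×10^5 N/C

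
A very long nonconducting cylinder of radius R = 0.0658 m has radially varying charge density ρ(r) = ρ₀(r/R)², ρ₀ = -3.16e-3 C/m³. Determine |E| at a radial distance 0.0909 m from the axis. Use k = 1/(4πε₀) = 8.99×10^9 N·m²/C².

E ≈ 4.25×10^6 V/m

By cylindrical symmetry E is radial; use a coaxial Gaussian cylinder of radius 0.0909 m and length L (r > R, full charge per length enclosed).
λ_enc = 2π ∫₀^R ρ₀(r'/R)^2 r' dr' = 2πρ₀R²/4 = -2.149×10^-5 C/m.
By Gauss's law (flux through the curved wall only), E·2πrL = λ_enc L/ε₀.
E = 2k|λ_enc|/r = 2(8.99×10^9)(2.149e-5)/(0.0909) = 4.25×10^6 N/C.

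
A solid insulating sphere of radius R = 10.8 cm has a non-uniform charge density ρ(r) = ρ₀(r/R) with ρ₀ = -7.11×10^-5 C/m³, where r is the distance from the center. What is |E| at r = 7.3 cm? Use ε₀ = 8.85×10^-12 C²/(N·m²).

Symmetry ⇒ E = E(r) r̂. Gaussian sphere of radius r = 7.3 cm (r < R).
Q_enc = ∫₀^r ρ(r')·4πr'² dr' = (4πρ₀/R) ∫₀^r r'^3 dr' = 4πρ₀ r^4/(4·R) = -5.873e-8 C.
Gauss's law: E·4πr² = Q_enc/ε₀.
E = |Q_enc|/(4πε₀r²) = (5.873×10^-8)/(4π·8.85×10^-12·(0.073)²) = 9.91×10^4 N/C.

E ≈ 9.91×10^4 N/C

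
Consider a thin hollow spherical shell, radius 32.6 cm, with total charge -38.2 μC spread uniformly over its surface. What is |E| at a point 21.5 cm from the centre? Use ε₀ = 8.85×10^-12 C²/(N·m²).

|E| = 0 V/m

Symmetry ⇒ E = E(r) r̂. Gaussian sphere of radius r = 21.5 cm (inside the shell, r < 32.6 cm).
All the charge is outside the Gaussian surface: Q_enc = 0, hence E = 0 everywhere inside the shell.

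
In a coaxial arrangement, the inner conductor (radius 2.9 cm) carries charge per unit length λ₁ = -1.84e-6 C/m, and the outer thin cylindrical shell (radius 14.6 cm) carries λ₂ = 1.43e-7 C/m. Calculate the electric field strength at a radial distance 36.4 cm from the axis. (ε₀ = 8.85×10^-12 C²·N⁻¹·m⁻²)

|E| = 8.38×10^4 N/C

By cylindrical symmetry E is radial; use a coaxial Gaussian cylinder of radius 36.4 cm and length L (r > 14.6 cm, enclosing both).
λ_enc = λ₁ + λ₂ = (-1.84×10^-6) + (1.43×10^-7) = -1.697×10^-6 C/m.
By Gauss's law (flux through the curved wall only), E·2πrL = λ_enc L/ε₀.
E = |λ_enc|/(2πε₀r) = (1.697e-6)/(2π·8.85×10^-12·0.364) = 8.38×10^4 N/C.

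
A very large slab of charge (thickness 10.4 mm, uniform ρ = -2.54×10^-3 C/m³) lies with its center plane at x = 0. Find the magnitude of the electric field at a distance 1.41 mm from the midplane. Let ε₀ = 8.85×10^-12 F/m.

|E| = 4.05e5 N/C

By symmetry E is perpendicular to the slab. A Gaussian pillbox from −1.41 mm to +1.41 mm (face area A) lies entirely within the slab.
Q_enc = ρ·(2x)·A and flux = 2EA, so 2EA = 2ρxA/ε₀ ⇒ E = |ρ|x/ε₀.
E = (2.54×10^-3)(0.00141)/(8.85×10^-12) = 4.05×10^5 N/C.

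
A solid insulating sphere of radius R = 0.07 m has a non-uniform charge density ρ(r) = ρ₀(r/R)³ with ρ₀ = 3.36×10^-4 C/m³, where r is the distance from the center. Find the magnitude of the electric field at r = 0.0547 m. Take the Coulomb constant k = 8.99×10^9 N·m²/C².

E = 1.65×10^5 V/m

Use a concentric Gaussian sphere at r = 0.0547 m (r < R).
Q_enc = ∫₀^r ρ(r')·4πr'² dr' = (4πρ₀/R³) ∫₀^r r'^5 dr' = 4πρ₀ r^6/(6·R³) = 5.496×10^-8 C.
By Gauss's law, ∮E·dA = E·4πr² = Q_enc/ε₀.
E = k|Q_enc|/r² = (8.99×10^9)(5.496×10^-8)/(0.0547)² = 1.65×10^5 N/C.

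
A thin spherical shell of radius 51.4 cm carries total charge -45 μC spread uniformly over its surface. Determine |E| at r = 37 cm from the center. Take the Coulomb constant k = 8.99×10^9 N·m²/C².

E = 0

Take a concentric spherical Gaussian surface of radius r = 37 cm (inside the shell, r < 51.4 cm).
All the charge is outside the Gaussian surface: Q_enc = 0, hence E = 0 everywhere inside the shell.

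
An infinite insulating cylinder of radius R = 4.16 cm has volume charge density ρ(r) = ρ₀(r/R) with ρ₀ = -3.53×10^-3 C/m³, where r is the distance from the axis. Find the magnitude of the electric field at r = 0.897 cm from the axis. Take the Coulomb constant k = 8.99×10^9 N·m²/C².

E = 2.57×10^5 V/m

Choose a coaxial cylinder of radius r = 0.897 cm (arbitrary length L) as the Gaussian surface (r < R).
Integrating ρ over the cross-section to radius r: λ_enc = (2πρ₀/R) ∫₀^r r'^2 dr' = 2πρ₀ r^3/(3·R) = -1.283×10^-7 C/m.
Since E is radial and uniform over the curved surface, Φ = E·2πrL = Q_enc/ε₀ = λ_enc L/ε₀.
E = 2k|λ_enc|/r = 2(8.99×10^9)(1.283×10^-7)/(0.00897) = 2.57×10^5 N/C.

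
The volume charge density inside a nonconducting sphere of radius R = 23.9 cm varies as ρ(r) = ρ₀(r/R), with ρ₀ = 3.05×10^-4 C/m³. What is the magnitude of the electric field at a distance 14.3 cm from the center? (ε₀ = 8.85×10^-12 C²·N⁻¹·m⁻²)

E = 7.37×10^5 N/C

Use a concentric Gaussian sphere at r = 14.3 cm (r < R).
Integrate the density: Q_enc = 4π ∫₀^r ρ₀(r'/R)^1 r'² dr' = 4πρ₀ r^4/(4·R) = 1.676×10^-6 C.
Since E is radial and uniform over the Gaussian sphere, Φ = E·4πr² = Q_enc/ε₀.
E = |Q_enc|/(4πε₀r²) = (1.676e-6)/(4π·8.85×10^-12·(0.143)²) = 7.37e5 N/C.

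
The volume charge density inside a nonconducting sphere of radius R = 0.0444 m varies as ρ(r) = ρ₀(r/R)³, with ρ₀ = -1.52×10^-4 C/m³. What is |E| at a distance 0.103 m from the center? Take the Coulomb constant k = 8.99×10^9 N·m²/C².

|E| ≈ 2.36×10^4 V/m

Take a concentric spherical Gaussian surface of radius r = 0.103 m (r > R, all charge enclosed).
Q_enc = 4π ∫₀^R ρ₀(r'/R)^3 r'² dr' = 4πρ₀R³/6 = -2.786×10^-8 C.
Applying ∮E·dA = Q_enc/ε₀ with Φ = E(4πr²):
E = k|Q_enc|/r² = (8.99×10^9)(2.786×10^-8)/(0.103)² = 2.36×10^4 N/C.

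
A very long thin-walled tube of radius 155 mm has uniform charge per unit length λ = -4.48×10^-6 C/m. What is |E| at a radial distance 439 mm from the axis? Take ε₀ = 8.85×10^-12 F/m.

E = 1.84×10^5 V/m

Take a coaxial cylindrical Gaussian surface of radius r = 439 mm and length L (r > 155 mm).
The full line charge is enclosed: λ_enc = -4.48×10^-6 C/m.
Since E is radial and uniform over the curved surface, Φ = E·2πrL = Q_enc/ε₀ = λ_enc L/ε₀.
E = |λ_enc|/(2πε₀r) = (4.48e-6)/(2π·8.85×10^-12·0.439) = 1.84×10^5 N/C.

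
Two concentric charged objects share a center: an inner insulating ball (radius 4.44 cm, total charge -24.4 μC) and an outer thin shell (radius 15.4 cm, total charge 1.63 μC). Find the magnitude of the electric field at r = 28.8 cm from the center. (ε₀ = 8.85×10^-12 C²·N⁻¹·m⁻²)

E = 2.47×10^6 V/m

By spherical symmetry E is radial; choose a Gaussian sphere of radius r = 28.8 cm (r > 15.4 cm, enclosing both).
Q_enc = (-24.4 μC) + (1.63 μC) = -2.277×10^-5 C.
Gauss's law: E·4πr² = Q_enc/ε₀.
E = |Q_enc|/(4πε₀r²) = (2.277×10^-5)/(4π·8.85×10^-12·(0.288)²) = 2.47×10^6 N/C.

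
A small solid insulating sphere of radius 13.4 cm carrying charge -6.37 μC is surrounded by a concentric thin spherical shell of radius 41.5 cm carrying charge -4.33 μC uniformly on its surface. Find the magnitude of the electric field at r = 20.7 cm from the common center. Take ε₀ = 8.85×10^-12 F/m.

|E| = 1.34e6 N/C

By spherical symmetry E is radial; choose a Gaussian sphere of radius r = 20.7 cm (between the bodies, 13.4 cm < r < 41.5 cm).
The shell at 41.5 cm lies outside the Gaussian surface, so Q_enc = -6.37 μC = -6.37×10^-6 C.
By Gauss's law, ∮E·dA = E·4πr² = Q_enc/ε₀.
E = |Q_enc|/(4πε₀r²) = (6.37×10^-6)/(4π·8.85×10^-12·(0.207)²) = 1.34×10^6 N/C.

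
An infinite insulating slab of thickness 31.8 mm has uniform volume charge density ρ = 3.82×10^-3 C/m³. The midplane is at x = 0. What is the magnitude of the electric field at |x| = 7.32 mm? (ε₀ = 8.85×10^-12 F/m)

By symmetry E is perpendicular to the slab. A Gaussian pillbox from −7.32 mm to +7.32 mm (face area A) lies entirely within the slab.
Q_enc = ρ·(2x)·A and flux = 2EA, so 2EA = 2ρxA/ε₀ ⇒ E = |ρ|x/ε₀.
E = (3.82e-3)(0.00732)/(8.85×10^-12) = 3.16e6 N/C.

E ≈ 3.16×10^6 V/m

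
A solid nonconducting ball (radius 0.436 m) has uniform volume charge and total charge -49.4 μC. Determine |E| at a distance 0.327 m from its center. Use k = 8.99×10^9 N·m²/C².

By spherical symmetry E is radial; choose a Gaussian sphere of radius r = 0.327 m (r < R).
For a uniform sphere the enclosed fraction is (r/R)³, so Q_enc = (-49.4 μC)(0.327/0.436)³ = -2.084×10^-5 C.
Since E is radial and uniform over the Gaussian sphere, Φ = E·4πr² = Q_enc/ε₀.
E = k|Q_enc|/r² = (8.99×10^9)(2.084×10^-5)/(0.327)² = 1.75×10^6 N/C.

|E| ≈ 1.75e6 N/C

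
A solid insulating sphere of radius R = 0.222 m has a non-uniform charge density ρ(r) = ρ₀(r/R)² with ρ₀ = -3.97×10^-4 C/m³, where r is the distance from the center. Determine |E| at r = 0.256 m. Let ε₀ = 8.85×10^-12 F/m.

Use a concentric Gaussian sphere at r = 0.256 m (r > R, all charge enclosed).
Q_enc = 4π ∫₀^R ρ₀(r'/R)^2 r'² dr' = 4πρ₀R³/5 = -1.092×10^-5 C.
By Gauss's law, ∮E·dA = E·4πr² = Q_enc/ε₀.
E = |Q_enc|/(4πε₀r²) = (1.092e-5)/(4π·8.85×10^-12·(0.256)²) = 1.50×10^6 N/C.

E = 1.50e6 V/m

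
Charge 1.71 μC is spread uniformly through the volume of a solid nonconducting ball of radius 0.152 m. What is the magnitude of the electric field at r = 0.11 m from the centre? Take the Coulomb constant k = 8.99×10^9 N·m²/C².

Take a concentric spherical Gaussian surface of radius r = 0.11 m (r < R).
Only the charge within r is enclosed: Q_enc = Q·(r/R)³ = (1.71 μC)·(0.11 m/0.152 m)³ = 6.481e-7 C.
By Gauss's law, ∮E·dA = E·4πr² = Q_enc/ε₀.
E = k|Q_enc|/r² = (8.99×10^9)(6.481e-7)/(0.11)² = 4.82e5 N/C.

E = 4.82e5 N/C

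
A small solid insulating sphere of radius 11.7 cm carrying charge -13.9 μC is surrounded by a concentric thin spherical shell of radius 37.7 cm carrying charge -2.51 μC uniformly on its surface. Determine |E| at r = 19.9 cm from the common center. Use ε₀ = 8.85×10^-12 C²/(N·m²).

Take a concentric spherical Gaussian surface of radius r = 19.9 cm (between the bodies, 11.7 cm < r < 37.7 cm).
Only the inner charge is enclosed; the outer shell contributes nothing inside itself. Q_enc = -13.9 μC = -1.39×10^-5 C.
Applying ∮E·dA = Q_enc/ε₀ with Φ = E(4πr²):
E = |Q_enc|/(4πε₀r²) = (1.39×10^-5)/(4π·8.85×10^-12·(0.199)²) = 3.16×10^6 N/C.

E = 3.16e6 N/C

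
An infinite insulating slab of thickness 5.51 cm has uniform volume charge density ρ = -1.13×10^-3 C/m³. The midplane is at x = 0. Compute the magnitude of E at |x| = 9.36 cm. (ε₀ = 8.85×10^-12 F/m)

The point |x| = 9.36 cm lies outside the slab (half-thickness 0.02755 m). A symmetric pillbox spanning the full slab encloses Q_enc = ρ·d·A.
Flux = 2EA ⇒ E = |ρ|d/(2ε₀), independent of distance outside.
E = (1.13×10^-3)(0.0551)/(2·8.85×10^-12) = 3.52×10^6 N/C.

E ≈ 3.52e6 N/C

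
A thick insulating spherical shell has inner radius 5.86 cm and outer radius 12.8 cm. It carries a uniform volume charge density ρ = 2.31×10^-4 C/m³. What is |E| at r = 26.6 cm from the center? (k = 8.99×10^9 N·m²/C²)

E = 2.33e5 N/C

By spherical symmetry E is radial; choose a Gaussian sphere of radius r = 26.6 cm (r > 12.8 cm, enclosing the whole shell).
Q_enc = ρ·(4π/3)(b³ − a³) = (2.31e-4)·(4π/3)·((0.128)³ − (0.0586)³) = 1.835×10^-6 C.
Applying ∮E·dA = Q_enc/ε₀ with Φ = E(4πr²):
E = k|Q_enc|/r² = (8.99×10^9)(1.835e-6)/(0.266)² = 2.33e5 N/C.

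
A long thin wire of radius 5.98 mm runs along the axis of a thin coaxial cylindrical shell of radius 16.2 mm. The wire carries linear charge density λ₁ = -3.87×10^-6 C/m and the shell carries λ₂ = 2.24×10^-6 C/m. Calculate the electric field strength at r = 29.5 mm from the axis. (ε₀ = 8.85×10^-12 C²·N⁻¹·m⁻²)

|E| ≈ 9.94e5 N/C

By cylindrical symmetry E is radial; use a coaxial Gaussian cylinder of radius 29.5 mm and length L (r > 16.2 mm, enclosing both).
λ_enc = λ₁ + λ₂ = (-3.87×10^-6) + (2.24×10^-6) = -1.63×10^-6 C/m.
By Gauss's law (flux through the curved wall only), E·2πrL = λ_enc L/ε₀.
E = |λ_enc|/(2πε₀r) = (1.63×10^-6)/(2π·8.85×10^-12·0.0295) = 9.94×10^5 N/C.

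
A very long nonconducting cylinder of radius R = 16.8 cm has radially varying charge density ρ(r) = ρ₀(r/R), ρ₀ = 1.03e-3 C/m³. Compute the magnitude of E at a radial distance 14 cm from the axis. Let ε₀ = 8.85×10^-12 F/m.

Coaxial Gaussian cylinder, radius r = 14 cm, length L (r < R).
λ_enc = ∫₀^r ρ(r')·2πr' dr' = (2πρ₀/R)·r^3/3 = 3.523e-5 C/m.
Gauss's law: E·2πrL = λ_enc L/ε₀.
E = |λ_enc|/(2πε₀r) = (3.523e-5)/(2π·8.85×10^-12·0.14) = 4.53×10^6 N/C.

|E| = 4.53×10^6 N/C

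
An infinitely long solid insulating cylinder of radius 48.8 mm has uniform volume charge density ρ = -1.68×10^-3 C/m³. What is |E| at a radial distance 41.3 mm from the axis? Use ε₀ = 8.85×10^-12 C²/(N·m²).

By cylindrical symmetry E is radial; use a coaxial Gaussian cylinder of radius 41.3 mm and length L (r < R).
Enclosed charge per unit length: λ_enc = ρ·πr² = (-1.68×10^-3)π(0.0413)² = -9.002e-6 C/m.
By Gauss's law (flux through the curved wall only), E·2πrL = λ_enc L/ε₀.
E = |λ_enc|/(2πε₀r) = (9.002e-6)/(2π·8.85×10^-12·0.0413) = 3.92×10^6 N/C.

|E| ≈ 3.92e6 V/m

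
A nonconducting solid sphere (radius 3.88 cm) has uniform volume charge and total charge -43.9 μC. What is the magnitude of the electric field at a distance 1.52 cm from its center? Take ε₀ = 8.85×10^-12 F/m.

1.03e8 N/C

By spherical symmetry E is radial; choose a Gaussian sphere of radius r = 1.52 cm (r < R).
For a uniform sphere the enclosed fraction is (r/R)³, so Q_enc = (-43.9 μC)(0.0152/0.0388)³ = -2.639e-6 C.
Gauss's law: E·4πr² = Q_enc/ε₀.
E = |Q_enc|/(4πε₀r²) = (2.639e-6)/(4π·8.85×10^-12·(0.0152)²) = 1.03e8 N/C.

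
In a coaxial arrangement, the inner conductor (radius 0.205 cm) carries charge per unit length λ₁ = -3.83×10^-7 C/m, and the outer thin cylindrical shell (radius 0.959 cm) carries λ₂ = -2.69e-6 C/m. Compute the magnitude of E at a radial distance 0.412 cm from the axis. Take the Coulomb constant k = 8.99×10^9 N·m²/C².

E ≈ 1.67e6 N/C

Choose a coaxial cylinder of radius r = 0.412 cm (arbitrary length L) as the Gaussian surface (between the conductors, 0.205 cm < r < 0.959 cm).
The shell at 0.959 cm lies outside the Gaussian surface, so λ_enc = λ₁ = -3.83×10^-7 C/m.
Since E is radial and uniform over the curved surface, Φ = E·2πrL = Q_enc/ε₀ = λ_enc L/ε₀.
E = 2k|λ_enc|/r = 2(8.99×10^9)(3.83e-7)/(0.00412) = 1.67×10^6 N/C.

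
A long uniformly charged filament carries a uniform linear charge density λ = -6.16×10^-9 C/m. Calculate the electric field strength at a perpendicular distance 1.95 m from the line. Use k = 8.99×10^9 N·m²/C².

56.8 V/m

Choose a coaxial cylinder of radius r = 1.95 m (arbitrary length L) as the Gaussian surface.
Q_enc = λL, so λ_enc = -6.16×10^-9 C/m.
By Gauss's law (flux through the curved wall only), E·2πrL = λ_enc L/ε₀.
E = 2k|λ_enc|/r = 2(8.99×10^9)(6.16e-9)/(1.95) = 56.8 N/C.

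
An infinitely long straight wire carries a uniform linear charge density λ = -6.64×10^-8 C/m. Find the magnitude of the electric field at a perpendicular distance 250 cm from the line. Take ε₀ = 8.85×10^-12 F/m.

Choose a coaxial cylinder of radius r = 250 cm (arbitrary length L) as the Gaussian surface.
Q_enc = λL, so λ_enc = -6.64×10^-8 C/m.
Applying ∮E·dA = Q_enc/ε₀ with the end caps contributing no flux:
E = |λ_enc|/(2πε₀r) = (6.64e-8)/(2π·8.85×10^-12·2.5) = 478 N/C.

E = 478 N/C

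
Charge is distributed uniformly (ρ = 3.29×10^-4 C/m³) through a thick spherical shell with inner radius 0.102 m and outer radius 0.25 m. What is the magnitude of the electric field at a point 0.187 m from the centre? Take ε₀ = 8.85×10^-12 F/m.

E = 1.94e6 V/m

Use a concentric Gaussian sphere at r = 0.187 m (within the shell material, 0.102 m < r < 0.25 m).
Enclosed charge is the volume from a to r: Q_enc = (4π/3)ρ(r³ − a³) = 7.549×10^-6 C.
Applying ∮E·dA = Q_enc/ε₀ with Φ = E(4πr²):
E = |Q_enc|/(4πε₀r²) = (7.549×10^-6)/(4π·8.85×10^-12·(0.187)²) = 1.94e6 N/C.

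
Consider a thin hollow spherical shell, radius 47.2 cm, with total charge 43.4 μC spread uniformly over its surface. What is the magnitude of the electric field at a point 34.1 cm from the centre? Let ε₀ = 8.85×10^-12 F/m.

By spherical symmetry E is radial; choose a Gaussian sphere of radius r = 34.1 cm (inside the shell, r < 47.2 cm).
No charge lies within this surface, so Q_enc = 0 and Gauss's law gives E·4πr² = 0 ⇒ E = 0.

|E| = 0 V/m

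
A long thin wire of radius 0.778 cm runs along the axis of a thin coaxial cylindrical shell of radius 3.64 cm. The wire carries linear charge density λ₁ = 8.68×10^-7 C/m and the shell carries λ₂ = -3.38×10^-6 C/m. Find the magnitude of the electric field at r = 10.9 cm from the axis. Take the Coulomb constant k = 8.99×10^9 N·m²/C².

|E| = 4.14e5 V/m

Take a coaxial cylindrical Gaussian surface of radius r = 10.9 cm and length L (r > 3.64 cm, enclosing both).
λ_enc = λ₁ + λ₂ = (8.68×10^-7) + (-3.38×10^-6) = -2.512×10^-6 C/m.
By Gauss's law (flux through the curved wall only), E·2πrL = λ_enc L/ε₀.
E = 2k|λ_enc|/r = 2(8.99×10^9)(2.512×10^-6)/(0.109) = 4.14×10^5 N/C.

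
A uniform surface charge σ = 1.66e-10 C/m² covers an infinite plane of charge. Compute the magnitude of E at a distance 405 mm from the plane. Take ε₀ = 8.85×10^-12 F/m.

Choose a cylindrical pillbox piercing the sheet, end faces (area A) parallel to it.
Only the two end caps contribute flux: Φ = 2EA. With Q_enc = σA, Gauss's law gives E = |σ|/(2ε₀).
E = |σ|/(2ε₀) = (1.66×10^-10)/(2·8.85×10^-12) = 9.38 N/C.

E ≈ 9.38 N/C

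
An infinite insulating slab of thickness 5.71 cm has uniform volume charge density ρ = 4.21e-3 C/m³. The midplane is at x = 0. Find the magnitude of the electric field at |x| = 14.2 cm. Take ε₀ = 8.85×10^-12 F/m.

E ≈ 1.36×10^7 V/m

The point |x| = 14.2 cm lies outside the slab (half-thickness 0.02855 m). A symmetric pillbox spanning the full slab encloses Q_enc = ρ·d·A.
Flux = 2EA ⇒ E = |ρ|d/(2ε₀), independent of distance outside.
E = (4.21e-3)(0.0571)/(2·8.85×10^-12) = 1.36×10^7 N/C.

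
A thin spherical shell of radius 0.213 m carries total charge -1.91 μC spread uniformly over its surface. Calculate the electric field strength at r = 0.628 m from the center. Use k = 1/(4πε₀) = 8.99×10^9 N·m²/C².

Take a concentric spherical Gaussian surface of radius r = 0.628 m (r > 0.213 m).
The entire shell is enclosed: Q_enc = -1.91×10^-6 C.
Since E is radial and uniform over the Gaussian sphere, Φ = E·4πr² = Q_enc/ε₀.
E = k|Q_enc|/r² = (8.99×10^9)(1.91×10^-6)/(0.628)² = 4.35e4 N/C.

|E| = 4.35×10^4 V/m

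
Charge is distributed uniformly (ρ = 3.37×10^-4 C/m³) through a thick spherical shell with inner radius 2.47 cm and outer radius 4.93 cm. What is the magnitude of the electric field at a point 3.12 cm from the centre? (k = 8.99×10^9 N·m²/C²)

1.99e5 N/C

Use a concentric Gaussian sphere at r = 3.12 cm (within the shell material, 2.47 cm < r < 4.93 cm).
Enclosed charge is the volume from a to r: Q_enc = (4π/3)ρ(r³ − a³) = 2.16e-8 C.
Applying ∮E·dA = Q_enc/ε₀ with Φ = E(4πr²):
E = k|Q_enc|/r² = (8.99×10^9)(2.16×10^-8)/(0.0312)² = 1.99×10^5 N/C.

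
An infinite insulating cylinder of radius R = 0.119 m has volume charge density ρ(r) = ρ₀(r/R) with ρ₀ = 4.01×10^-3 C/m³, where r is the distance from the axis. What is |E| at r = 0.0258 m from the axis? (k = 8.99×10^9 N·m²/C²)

Choose a coaxial cylinder of radius r = 0.0258 m (arbitrary length L) as the Gaussian surface (r < R).
Integrating ρ over the cross-section to radius r: λ_enc = (2πρ₀/R) ∫₀^r r'^2 dr' = 2πρ₀ r^3/(3·R) = 1.212e-6 C/m.
Gauss's law: E·2πrL = λ_enc L/ε₀.
E = 2k|λ_enc|/r = 2(8.99×10^9)(1.212×10^-6)/(0.0258) = 8.45×10^5 N/C.

|E| = 8.45×10^5 N/C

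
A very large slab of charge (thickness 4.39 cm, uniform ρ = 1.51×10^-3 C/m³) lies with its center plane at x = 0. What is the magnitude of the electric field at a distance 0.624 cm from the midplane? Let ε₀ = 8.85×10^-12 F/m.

By symmetry E is perpendicular to the slab. A Gaussian pillbox from −0.624 cm to +0.624 cm (face area A) lies entirely within the slab.
Q_enc = ρ·(2x)·A and flux = 2EA, so 2EA = 2ρxA/ε₀ ⇒ E = |ρ|x/ε₀.
E = (1.51×10^-3)(0.00624)/(8.85×10^-12) = 1.06×10^6 N/C.

|E| ≈ 1.06×10^6 N/C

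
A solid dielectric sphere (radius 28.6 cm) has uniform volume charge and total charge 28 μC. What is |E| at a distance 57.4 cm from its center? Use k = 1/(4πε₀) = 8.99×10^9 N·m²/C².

Take a concentric spherical Gaussian surface of radius r = 57.4 cm (r > R, so the entire charge is enclosed).
Q_enc = 28 μC = 2.80×10^-5 C.
By Gauss's law, ∮E·dA = E·4πr² = Q_enc/ε₀.
E = k|Q_enc|/r² = (8.99×10^9)(2.80e-5)/(0.574)² = 7.64×10^5 N/C.

E ≈ 7.64×10^5 N/C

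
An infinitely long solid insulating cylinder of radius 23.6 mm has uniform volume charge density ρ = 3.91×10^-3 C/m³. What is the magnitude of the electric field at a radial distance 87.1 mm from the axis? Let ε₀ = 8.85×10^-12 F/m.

By cylindrical symmetry E is radial; use a coaxial Gaussian cylinder of radius 87.1 mm and length L (r > 23.6 mm, full cross-section enclosed).
λ_enc = ρ·πR² = (3.91e-3)π(0.0236)² = 6.841×10^-6 C/m.
Applying ∮E·dA = Q_enc/ε₀ with the end caps contributing no flux:
E = |λ_enc|/(2πε₀r) = (6.841×10^-6)/(2π·8.85×10^-12·0.0871) = 1.41×10^6 N/C.

|E| = 1.41×10^6 V/m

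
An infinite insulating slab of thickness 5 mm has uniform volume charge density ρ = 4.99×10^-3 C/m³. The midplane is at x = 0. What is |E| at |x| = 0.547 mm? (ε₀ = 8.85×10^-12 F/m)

By symmetry E is perpendicular to the slab. A Gaussian pillbox from −0.547 mm to +0.547 mm (face area A) lies entirely within the slab.
Q_enc = ρ·(2x)·A and flux = 2EA, so 2EA = 2ρxA/ε₀ ⇒ E = |ρ|x/ε₀.
E = (4.99e-3)(0.000547)/(8.85×10^-12) = 3.08e5 N/C.

|E| ≈ 3.08e5 N/C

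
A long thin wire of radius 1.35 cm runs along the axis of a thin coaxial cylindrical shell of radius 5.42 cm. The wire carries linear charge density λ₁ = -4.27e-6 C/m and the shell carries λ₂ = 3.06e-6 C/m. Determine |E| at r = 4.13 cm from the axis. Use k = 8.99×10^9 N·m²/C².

E ≈ 1.86×10^6 N/C

Coaxial Gaussian cylinder, radius r = 4.13 cm, length L (between the conductors, 1.35 cm < r < 5.42 cm).
Only the inner wire is enclosed; the outer shell contributes nothing inside itself. λ_enc = λ₁ = -4.27×10^-6 C/m.
By Gauss's law (flux through the curved wall only), E·2πrL = λ_enc L/ε₀.
E = 2k|λ_enc|/r = 2(8.99×10^9)(4.27×10^-6)/(0.0413) = 1.86e6 N/C.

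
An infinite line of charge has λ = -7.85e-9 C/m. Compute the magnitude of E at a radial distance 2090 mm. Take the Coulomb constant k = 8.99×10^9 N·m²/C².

Take a coaxial cylindrical Gaussian surface of radius r = 2090 mm and length L.
Q_enc = λL, so λ_enc = -7.85×10^-9 C/m.
By Gauss's law (flux through the curved wall only), E·2πrL = λ_enc L/ε₀.
E = 2k|λ_enc|/r = 2(8.99×10^9)(7.85e-9)/(2.09) = 67.5 N/C.

67.5 N/C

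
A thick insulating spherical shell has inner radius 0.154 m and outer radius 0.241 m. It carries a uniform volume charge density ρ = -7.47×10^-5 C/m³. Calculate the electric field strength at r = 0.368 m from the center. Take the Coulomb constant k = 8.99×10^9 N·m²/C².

E = 2.15×10^5 N/C

Take a concentric spherical Gaussian surface of radius r = 0.368 m (r > 0.241 m, enclosing the whole shell).
Q_enc = ρ·(4π/3)(b³ − a³) = (-7.47×10^-5)·(4π/3)·((0.241)³ − (0.154)³) = -3.237e-6 C.
Since E is radial and uniform over the Gaussian sphere, Φ = E·4πr² = Q_enc/ε₀.
E = k|Q_enc|/r² = (8.99×10^9)(3.237e-6)/(0.368)² = 2.15e5 N/C.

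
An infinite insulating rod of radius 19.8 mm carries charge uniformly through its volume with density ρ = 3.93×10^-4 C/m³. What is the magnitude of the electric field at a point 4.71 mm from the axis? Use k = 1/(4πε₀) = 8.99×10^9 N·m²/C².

E = 1.05e5 N/C

Take a coaxial cylindrical Gaussian surface of radius r = 4.71 mm and length L (r < R).
Enclosed charge per unit length: λ_enc = ρ·πr² = (3.93e-4)π(0.00471)² = 2.739×10^-8 C/m.
By Gauss's law (flux through the curved wall only), E·2πrL = λ_enc L/ε₀.
E = 2k|λ_enc|/r = 2(8.99×10^9)(2.739×10^-8)/(0.00471) = 1.05×10^5 N/C.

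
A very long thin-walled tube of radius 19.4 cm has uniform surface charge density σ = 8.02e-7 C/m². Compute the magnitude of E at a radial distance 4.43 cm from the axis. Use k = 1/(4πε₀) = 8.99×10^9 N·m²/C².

E = 0

Choose a coaxial cylinder of radius r = 4.43 cm (arbitrary length L) as the Gaussian surface (r < 19.4 cm, inside the shell).
All the surface charge lies outside this cylinder: Q_enc = 0, hence E = 0.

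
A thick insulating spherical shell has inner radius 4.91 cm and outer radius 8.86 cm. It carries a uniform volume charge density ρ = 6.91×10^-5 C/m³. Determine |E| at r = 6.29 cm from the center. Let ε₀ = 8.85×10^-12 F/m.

8.58×10^4 N/C

Symmetry ⇒ E = E(r) r̂. Gaussian sphere of radius r = 6.29 cm (within the shell material, 4.91 cm < r < 8.86 cm).
Enclosed charge is the volume from a to r: Q_enc = (4π/3)ρ(r³ − a³) = 3.777e-8 C.
Gauss's law: E·4πr² = Q_enc/ε₀.
E = |Q_enc|/(4πε₀r²) = (3.777e-8)/(4π·8.85×10^-12·(0.0629)²) = 8.58e4 N/C.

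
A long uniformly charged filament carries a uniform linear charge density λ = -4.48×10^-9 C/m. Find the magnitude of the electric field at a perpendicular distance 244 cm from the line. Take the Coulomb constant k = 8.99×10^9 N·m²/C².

Coaxial Gaussian cylinder, radius r = 244 cm, length L.
Q_enc = λL, so λ_enc = -4.48e-9 C/m.
Since E is radial and uniform over the curved surface, Φ = E·2πrL = Q_enc/ε₀ = λ_enc L/ε₀.
E = 2k|λ_enc|/r = 2(8.99×10^9)(4.48×10^-9)/(2.44) = 33 N/C.

E = 33 N/C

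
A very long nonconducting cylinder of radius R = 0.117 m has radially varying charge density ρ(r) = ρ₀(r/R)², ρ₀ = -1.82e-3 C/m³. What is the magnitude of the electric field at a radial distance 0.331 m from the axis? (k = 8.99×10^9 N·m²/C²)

By cylindrical symmetry E is radial; use a coaxial Gaussian cylinder of radius 0.331 m and length L (r > R, full charge per length enclosed).
λ_enc = 2π ∫₀^R ρ₀(r'/R)^2 r' dr' = 2πρ₀R²/4 = -3.913×10^-5 C/m.
By Gauss's law (flux through the curved wall only), E·2πrL = λ_enc L/ε₀.
E = 2k|λ_enc|/r = 2(8.99×10^9)(3.913e-5)/(0.331) = 2.13×10^6 N/C.

E = 2.13×10^6 N/C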